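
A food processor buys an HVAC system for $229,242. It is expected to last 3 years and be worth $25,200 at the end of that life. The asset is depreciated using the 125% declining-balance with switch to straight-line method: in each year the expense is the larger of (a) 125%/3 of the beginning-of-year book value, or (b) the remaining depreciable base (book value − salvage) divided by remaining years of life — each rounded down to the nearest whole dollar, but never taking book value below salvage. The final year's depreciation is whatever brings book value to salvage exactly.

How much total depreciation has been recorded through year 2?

Depreciable base = $229,242 − $25,200 = $204,042.
Year 1: DB = ⌊$229,242 × 125%/3⌋ = $95,517; SL = ⌊$204,042/3⌋ = $68,014 → take DB $95,517. Book value $133,725.
Year 2: DB = ⌊$133,725 × 125%/3⌋ = $55,718; SL = ⌊$108,525/2⌋ = $54,262 → take DB $55,718. Book value $78,007.
Accumulated through year 2 = $229,242 − $78,007 = $151,235.

$151,235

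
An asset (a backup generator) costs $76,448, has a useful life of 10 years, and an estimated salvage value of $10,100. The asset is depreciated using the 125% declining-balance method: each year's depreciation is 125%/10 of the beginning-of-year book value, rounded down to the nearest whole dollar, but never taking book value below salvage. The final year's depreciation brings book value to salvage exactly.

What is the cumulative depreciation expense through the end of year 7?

Depreciable base = $76,448 − $10,100 = $66,348.
Year 1: ⌊$76,448 × 125%/10⌋ = $9,556. Book value $66,892.
Year 2: ⌊$66,892 × 125%/10⌋ = $8,361. Book value $58,531.
Year 3: ⌊$58,531 × 125%/10⌋ = $7,316. Book value $51,215.
Year 4: ⌊$51,215 × 125%/10⌋ = $6,401. Book value $44,814.
Year 5: ⌊$44,814 × 125%/10⌋ = $5,601. Book value $39,213.
Year 6: ⌊$39,213 × 125%/10⌋ = $4,901. Book value $34,312.
Year 7: ⌊$34,312 × 125%/10⌋ = $4,289. Book value $30,023.
Accumulated through year 7 = $76,448 − $30,023 = $46,425.

$46,425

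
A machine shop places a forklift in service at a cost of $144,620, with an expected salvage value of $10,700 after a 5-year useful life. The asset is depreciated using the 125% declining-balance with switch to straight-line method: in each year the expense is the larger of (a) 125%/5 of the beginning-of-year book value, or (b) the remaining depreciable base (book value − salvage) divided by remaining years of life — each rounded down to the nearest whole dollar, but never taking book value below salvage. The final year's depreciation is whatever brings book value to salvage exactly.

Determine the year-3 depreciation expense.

$23,549

Depreciable base = $144,620 − $10,700 = $133,920.
Year 1: DB = ⌊$144,620 × 125%/5⌋ = $36,155; SL = ⌊$133,920/5⌋ = $26,784 → take DB $36,155. Book value $108,465.
Year 2: DB = ⌊$108,465 × 125%/5⌋ = $27,116; SL = ⌊$97,765/4⌋ = $24,441 → take DB $27,116. Book value $81,349.
Year 3: DB = ⌊$81,349 × 125%/5⌋ = $20,337; SL = ⌊$70,649/3⌋ = $23,549 → take SL $23,549. Book value $57,800.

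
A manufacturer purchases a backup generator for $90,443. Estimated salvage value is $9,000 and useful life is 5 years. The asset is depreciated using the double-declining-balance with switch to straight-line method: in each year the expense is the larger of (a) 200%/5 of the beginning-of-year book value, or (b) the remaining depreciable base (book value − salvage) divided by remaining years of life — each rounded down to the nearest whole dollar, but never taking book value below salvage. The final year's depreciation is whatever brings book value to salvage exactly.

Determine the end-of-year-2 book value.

Depreciable base = $90,443 − $9,000 = $81,443.
Year 1: DB = ⌊$90,443 × 200%/5⌋ = $36,177; SL = ⌊$81,443/5⌋ = $16,288 → take DB $36,177. Book value $54,266.
Year 2: DB = ⌊$54,266 × 200%/5⌋ = $21,706; SL = ⌊$45,266/4⌋ = $11,316 → take DB $21,706. Book value $32,560.

$32,560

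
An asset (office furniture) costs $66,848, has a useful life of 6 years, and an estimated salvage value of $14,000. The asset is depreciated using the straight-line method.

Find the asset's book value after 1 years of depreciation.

Depreciable base = $66,848 − $14,000 = $52,848.
Annual expense = $52,848 / 6 = $8,808.
End of year 1: book value $58,040.

$58,040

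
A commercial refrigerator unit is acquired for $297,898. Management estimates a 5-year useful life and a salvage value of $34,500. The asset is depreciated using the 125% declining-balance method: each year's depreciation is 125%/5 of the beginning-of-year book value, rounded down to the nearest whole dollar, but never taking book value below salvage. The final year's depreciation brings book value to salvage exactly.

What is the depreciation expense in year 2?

$55,856

Depreciable base = $297,898 − $34,500 = $263,398.
Year 1: ⌊$297,898 × 125%/5⌋ = $74,474. Book value $223,424.
Year 2: ⌊$223,424 × 125%/5⌋ = $55,856. Book value $167,568.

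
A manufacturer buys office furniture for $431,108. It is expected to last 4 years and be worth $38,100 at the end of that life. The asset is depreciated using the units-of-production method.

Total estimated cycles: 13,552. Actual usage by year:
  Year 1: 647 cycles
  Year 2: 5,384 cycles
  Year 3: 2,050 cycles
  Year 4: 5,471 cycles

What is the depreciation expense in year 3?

$59,450

Depreciable base = $431,108 − $38,100 = $393,008.
Rate = $393,008 / 13,552 cycles = $29 per cycle.
Year 1: 647 × $29 = $18,763. Book value $412,345.
Year 2: 5,384 × $29 = $156,136. Book value $256,209.
Year 3: 2,050 × $29 = $59,450. Book value $196,759.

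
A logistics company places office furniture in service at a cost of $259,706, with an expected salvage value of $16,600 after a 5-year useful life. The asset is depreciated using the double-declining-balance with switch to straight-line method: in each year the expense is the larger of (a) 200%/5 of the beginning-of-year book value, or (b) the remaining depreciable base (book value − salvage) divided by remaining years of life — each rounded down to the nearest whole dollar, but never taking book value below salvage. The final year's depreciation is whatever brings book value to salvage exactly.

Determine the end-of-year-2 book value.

$93,495

Depreciable base = $259,706 − $16,600 = $243,106.
Year 1: DB = ⌊$259,706 × 200%/5⌋ = $103,882; SL = ⌊$243,106/5⌋ = $48,621 → take DB $103,882. Book value $155,824.
Year 2: DB = ⌊$155,824 × 200%/5⌋ = $62,329; SL = ⌊$139,224/4⌋ = $34,806 → take DB $62,329. Book value $93,495.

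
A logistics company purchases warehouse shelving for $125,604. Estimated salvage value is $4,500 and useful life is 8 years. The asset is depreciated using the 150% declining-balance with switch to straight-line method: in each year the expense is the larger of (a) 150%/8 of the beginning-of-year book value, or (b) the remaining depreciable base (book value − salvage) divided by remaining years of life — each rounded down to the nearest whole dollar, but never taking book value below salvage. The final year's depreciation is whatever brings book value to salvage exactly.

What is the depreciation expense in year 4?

Depreciable base = $125,604 − $4,500 = $121,104.
Year 1: DB = ⌊$125,604 × 150%/8⌋ = $23,550; SL = ⌊$121,104/8⌋ = $15,138 → take DB $23,550. Book value $102,054.
Year 2: DB = ⌊$102,054 × 150%/8⌋ = $19,135; SL = ⌊$97,554/7⌋ = $13,936 → take DB $19,135. Book value $82,919.
Year 3: DB = ⌊$82,919 × 150%/8⌋ = $15,547; SL = ⌊$78,419/6⌋ = $13,069 → take DB $15,547. Book value $67,372.
Year 4: DB = ⌊$67,372 × 150%/8⌋ = $12,632; SL = ⌊$62,872/5⌋ = $12,574 → take DB $12,632. Book value $54,740.

$12,632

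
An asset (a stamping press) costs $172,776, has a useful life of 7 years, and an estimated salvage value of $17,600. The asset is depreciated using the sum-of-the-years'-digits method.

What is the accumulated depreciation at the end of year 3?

$99,756

Depreciable base = $172,776 − $17,600 = $155,176.
Sum of the years' digits = 7+6+5+4+3+2+1 = 28.
Year 1: $155,176 × 7/28 = $38,794. Book value $133,982.
Year 2: $155,176 × 6/28 = $33,252. Book value $100,730.
Year 3: $155,176 × 5/28 = $27,710. Book value $73,020.
Accumulated through year 3 = $172,776 − $73,020 = $99,756.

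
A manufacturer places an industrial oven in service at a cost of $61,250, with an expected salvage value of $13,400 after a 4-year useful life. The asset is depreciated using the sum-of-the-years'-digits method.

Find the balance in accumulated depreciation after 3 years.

Depreciable base = $61,250 − $13,400 = $47,850.
Sum of the years' digits = 4+3+2+1 = 10.
Year 1: $47,850 × 4/10 = $19,140. Book value $42,110.
Year 2: $47,850 × 3/10 = $14,355. Book value $27,755.
Year 3: $47,850 × 2/10 = $9,570. Book value $18,185.
Accumulated through year 3 = $61,250 − $18,185 = $43,065.

$43,065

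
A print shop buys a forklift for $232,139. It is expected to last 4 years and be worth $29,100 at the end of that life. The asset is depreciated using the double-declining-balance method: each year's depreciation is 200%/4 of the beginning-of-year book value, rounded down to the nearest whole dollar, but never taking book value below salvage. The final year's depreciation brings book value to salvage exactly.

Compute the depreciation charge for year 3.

Depreciable base = $232,139 − $29,100 = $203,039.
Year 1: ⌊$232,139 × 200%/4⌋ = $116,069. Book value $116,070.
Year 2: ⌊$116,070 × 200%/4⌋ = $58,035. Book value $58,035.
Year 3: ⌊$58,035 × 200%/4⌋ = $29,017, capped at $28,935. Book value $29,100.

$28,935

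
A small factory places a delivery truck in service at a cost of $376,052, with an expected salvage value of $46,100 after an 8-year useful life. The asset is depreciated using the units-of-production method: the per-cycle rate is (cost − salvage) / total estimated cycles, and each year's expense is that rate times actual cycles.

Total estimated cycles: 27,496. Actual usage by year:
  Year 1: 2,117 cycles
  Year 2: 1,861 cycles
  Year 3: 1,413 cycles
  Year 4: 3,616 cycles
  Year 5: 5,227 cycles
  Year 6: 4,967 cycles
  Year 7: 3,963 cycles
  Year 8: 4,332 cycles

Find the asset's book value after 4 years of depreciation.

$267,968

Depreciable base = $376,052 − $46,100 = $329,952.
Rate = $329,952 / 27,496 cycles = $12 per cycle.
Year 1: 2,117 × $12 = $25,404. Book value $350,648.
Year 2: 1,861 × $12 = $22,332. Book value $328,316.
Year 3: 1,413 × $12 = $16,956. Book value $311,360.
Year 4: 3,616 × $12 = $43,392. Book value $267,968.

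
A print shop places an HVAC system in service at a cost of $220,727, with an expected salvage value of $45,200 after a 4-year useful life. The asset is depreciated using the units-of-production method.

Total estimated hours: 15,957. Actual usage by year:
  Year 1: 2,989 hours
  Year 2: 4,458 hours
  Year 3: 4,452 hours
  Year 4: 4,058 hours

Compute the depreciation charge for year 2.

Depreciable base = $220,727 − $45,200 = $175,527.
Rate = $175,527 / 15,957 hours = $11 per hour.
Year 1: 2,989 × $11 = $32,879. Book value $187,848.
Year 2: 4,458 × $11 = $49,038. Book value $138,810.

$49,038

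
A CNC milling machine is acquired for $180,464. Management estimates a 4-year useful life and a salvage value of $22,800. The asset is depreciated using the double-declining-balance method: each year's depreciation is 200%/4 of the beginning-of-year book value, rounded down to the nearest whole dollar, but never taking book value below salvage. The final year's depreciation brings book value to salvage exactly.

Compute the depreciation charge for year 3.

Depreciable base = $180,464 − $22,800 = $157,664.
Year 1: ⌊$180,464 × 200%/4⌋ = $90,232. Book value $90,232.
Year 2: ⌊$90,232 × 200%/4⌋ = $45,116. Book value $45,116.
Year 3: ⌊$45,116 × 200%/4⌋ = $22,558, capped at $22,316. Book value $22,800.

$22,316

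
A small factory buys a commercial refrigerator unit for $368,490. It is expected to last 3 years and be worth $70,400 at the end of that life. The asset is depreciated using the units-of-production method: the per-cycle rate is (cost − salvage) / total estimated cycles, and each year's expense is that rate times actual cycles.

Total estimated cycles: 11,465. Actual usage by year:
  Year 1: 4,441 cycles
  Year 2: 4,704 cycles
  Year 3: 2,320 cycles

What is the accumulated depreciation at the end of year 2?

$237,770

Depreciable base = $368,490 − $70,400 = $298,090.
Rate = $298,090 / 11,465 cycles = $26 per cycle.
Year 1: 4,441 × $26 = $115,466. Book value $253,024.
Year 2: 4,704 × $26 = $122,304. Book value $130,720.
Accumulated through year 2 = $368,490 − $130,720 = $237,770.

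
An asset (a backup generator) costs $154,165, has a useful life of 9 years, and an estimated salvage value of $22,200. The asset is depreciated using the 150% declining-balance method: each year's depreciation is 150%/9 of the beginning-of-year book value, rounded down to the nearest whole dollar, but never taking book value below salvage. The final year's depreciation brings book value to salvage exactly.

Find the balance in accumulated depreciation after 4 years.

$79,817

Depreciable base = $154,165 − $22,200 = $131,965.
Year 1: ⌊$154,165 × 150%/9⌋ = $25,694. Book value $128,471.
Year 2: ⌊$128,471 × 150%/9⌋ = $21,411. Book value $107,060.
Year 3: ⌊$107,060 × 150%/9⌋ = $17,843. Book value $89,217.
Year 4: ⌊$89,217 × 150%/9⌋ = $14,869. Book value $74,348.
Accumulated through year 4 = $154,165 − $74,348 = $79,817.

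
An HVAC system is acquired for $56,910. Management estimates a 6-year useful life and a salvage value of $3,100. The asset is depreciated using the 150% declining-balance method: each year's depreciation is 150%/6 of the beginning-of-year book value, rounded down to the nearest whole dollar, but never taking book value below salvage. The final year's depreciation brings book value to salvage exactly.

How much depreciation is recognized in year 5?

Depreciable base = $56,910 − $3,100 = $53,810.
Year 1: ⌊$56,910 × 150%/6⌋ = $14,227. Book value $42,683.
Year 2: ⌊$42,683 × 150%/6⌋ = $10,670. Book value $32,013.
Year 3: ⌊$32,013 × 150%/6⌋ = $8,003. Book value $24,010.
Year 4: ⌊$24,010 × 150%/6⌋ = $6,002. Book value $18,008.
Year 5: ⌊$18,008 × 150%/6⌋ = $4,502. Book value $13,506.

$4,502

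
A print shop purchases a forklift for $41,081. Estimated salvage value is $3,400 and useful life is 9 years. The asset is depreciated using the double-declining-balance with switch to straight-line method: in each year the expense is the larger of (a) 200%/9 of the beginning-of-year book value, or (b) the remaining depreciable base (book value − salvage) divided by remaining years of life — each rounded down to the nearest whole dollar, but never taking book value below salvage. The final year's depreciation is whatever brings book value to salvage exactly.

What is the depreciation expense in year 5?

$3,341

Depreciable base = $41,081 − $3,400 = $37,681.
Year 1: DB = ⌊$41,081 × 200%/9⌋ = $9,129; SL = ⌊$37,681/9⌋ = $4,186 → take DB $9,129. Book value $31,952.
Year 2: DB = ⌊$31,952 × 200%/9⌋ = $7,100; SL = ⌊$28,552/8⌋ = $3,569 → take DB $7,100. Book value $24,852.
Year 3: DB = ⌊$24,852 × 200%/9⌋ = $5,522; SL = ⌊$21,452/7⌋ = $3,064 → take DB $5,522. Book value $19,330.
Year 4: DB = ⌊$19,330 × 200%/9⌋ = $4,295; SL = ⌊$15,930/6⌋ = $2,655 → take DB $4,295. Book value $15,035.
Year 5: DB = ⌊$15,035 × 200%/9⌋ = $3,341; SL = ⌊$11,635/5⌋ = $2,327 → take DB $3,341. Book value $11,694.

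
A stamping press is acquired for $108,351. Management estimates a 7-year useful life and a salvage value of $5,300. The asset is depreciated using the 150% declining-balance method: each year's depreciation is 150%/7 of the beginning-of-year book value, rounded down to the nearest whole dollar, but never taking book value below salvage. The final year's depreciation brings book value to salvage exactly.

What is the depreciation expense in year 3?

Depreciable base = $108,351 − $5,300 = $103,051.
Year 1: ⌊$108,351 × 150%/7⌋ = $23,218. Book value $85,133.
Year 2: ⌊$85,133 × 150%/7⌋ = $18,242. Book value $66,891.
Year 3: ⌊$66,891 × 150%/7⌋ = $14,333. Book value $52,558.

$14,333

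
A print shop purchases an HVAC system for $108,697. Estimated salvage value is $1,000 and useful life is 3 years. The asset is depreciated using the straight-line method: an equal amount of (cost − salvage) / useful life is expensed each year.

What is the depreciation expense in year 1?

$35,899

Depreciable base = $108,697 − $1,000 = $107,697.
Annual expense = $107,697 / 3 = $35,899.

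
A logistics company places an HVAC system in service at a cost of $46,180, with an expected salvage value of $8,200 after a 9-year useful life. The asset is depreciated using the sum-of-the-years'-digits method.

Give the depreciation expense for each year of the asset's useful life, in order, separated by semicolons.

$7,596; $6,752; $5,908; $5,064; $4,220; $3,376; $2,532; $1,688; $844

Depreciable base = $46,180 − $8,200 = $37,980.
Sum of the years' digits = 9+8+7+6+5+4+3+2+1 = 45.
Year 1: $37,980 × 9/45 = $7,596. Book value $38,584.
Year 2: $37,980 × 8/45 = $6,752. Book value $31,832.
Year 3: $37,980 × 7/45 = $5,908. Book value $25,924.
Year 4: $37,980 × 6/45 = $5,064. Book value $20,860.
Year 5: $37,980 × 5/45 = $4,220. Book value $16,640.
Year 6: $37,980 × 4/45 = $3,376. Book value $13,264.
Year 7: $37,980 × 3/45 = $2,532. Book value $10,732.
Year 8: $37,980 × 2/45 = $1,688. Book value $9,044.
Year 9: $37,980 × 1/45 = $844. Book value $8,200.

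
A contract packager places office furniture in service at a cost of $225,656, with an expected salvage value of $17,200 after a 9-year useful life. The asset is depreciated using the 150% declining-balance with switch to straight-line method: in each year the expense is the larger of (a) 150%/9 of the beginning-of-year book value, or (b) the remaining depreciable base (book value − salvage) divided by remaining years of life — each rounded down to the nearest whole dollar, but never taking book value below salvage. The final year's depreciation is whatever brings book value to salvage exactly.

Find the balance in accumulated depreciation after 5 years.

$135,156

Depreciable base = $225,656 − $17,200 = $208,456.
Year 1: DB = ⌊$225,656 × 150%/9⌋ = $37,609; SL = ⌊$208,456/9⌋ = $23,161 → take DB $37,609. Book value $188,047.
Year 2: DB = ⌊$188,047 × 150%/9⌋ = $31,341; SL = ⌊$170,847/8⌋ = $21,355 → take DB $31,341. Book value $156,706.
Year 3: DB = ⌊$156,706 × 150%/9⌋ = $26,117; SL = ⌊$139,506/7⌋ = $19,929 → take DB $26,117. Book value $130,589.
Year 4: DB = ⌊$130,589 × 150%/9⌋ = $21,764; SL = ⌊$113,389/6⌋ = $18,898 → take DB $21,764. Book value $108,825.
Year 5: DB = ⌊$108,825 × 150%/9⌋ = $18,137; SL = ⌊$91,625/5⌋ = $18,325 → take SL $18,325. Book value $90,500.
Accumulated through year 5 = $225,656 − $90,500 = $135,156.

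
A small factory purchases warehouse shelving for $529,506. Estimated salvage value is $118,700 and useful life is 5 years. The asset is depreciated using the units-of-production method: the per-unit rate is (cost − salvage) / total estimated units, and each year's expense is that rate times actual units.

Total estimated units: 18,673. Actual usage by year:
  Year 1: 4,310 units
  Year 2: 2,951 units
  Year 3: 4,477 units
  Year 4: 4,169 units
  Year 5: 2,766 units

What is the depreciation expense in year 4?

$91,718

Depreciable base = $529,506 − $118,700 = $410,806.
Rate = $410,806 / 18,673 units = $22 per unit.
Year 1: 4,310 × $22 = $94,820. Book value $434,686.
Year 2: 2,951 × $22 = $64,922. Book value $369,764.
Year 3: 4,477 × $22 = $98,494. Book value $271,270.
Year 4: 4,169 × $22 = $91,718. Book value $179,552.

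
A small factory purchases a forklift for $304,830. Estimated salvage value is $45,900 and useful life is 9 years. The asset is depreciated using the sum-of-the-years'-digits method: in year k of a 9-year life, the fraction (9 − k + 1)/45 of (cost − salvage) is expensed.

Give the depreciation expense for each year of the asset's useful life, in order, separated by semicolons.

$51,786; $46,032; $40,278; $34,524; $28,770; $23,016; $17,262; $11,508; $5,754

Depreciable base = $304,830 − $45,900 = $258,930.
Sum of the years' digits = 9+8+7+6+5+4+3+2+1 = 45.
Year 1: $258,930 × 9/45 = $51,786. Book value $253,044.
Year 2: $258,930 × 8/45 = $46,032. Book value $207,012.
Year 3: $258,930 × 7/45 = $40,278. Book value $166,734.
Year 4: $258,930 × 6/45 = $34,524. Book value $132,210.
Year 5: $258,930 × 5/45 = $28,770. Book value $103,440.
Year 6: $258,930 × 4/45 = $23,016. Book value $80,424.
Year 7: $258,930 × 3/45 = $17,262. Book value $63,162.
Year 8: $258,930 × 2/45 = $11,508. Book value $51,654.
Year 9: $258,930 × 1/45 = $5,754. Book value $45,900.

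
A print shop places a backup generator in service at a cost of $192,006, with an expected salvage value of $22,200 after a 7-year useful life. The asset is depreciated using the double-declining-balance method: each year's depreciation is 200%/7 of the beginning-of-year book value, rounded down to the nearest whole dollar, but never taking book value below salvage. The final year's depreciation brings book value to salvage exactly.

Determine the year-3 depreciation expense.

Depreciable base = $192,006 − $22,200 = $169,806.
Year 1: ⌊$192,006 × 200%/7⌋ = $54,858. Book value $137,148.
Year 2: ⌊$137,148 × 200%/7⌋ = $39,185. Book value $97,963.
Year 3: ⌊$97,963 × 200%/7⌋ = $27,989. Book value $69,974.

$27,989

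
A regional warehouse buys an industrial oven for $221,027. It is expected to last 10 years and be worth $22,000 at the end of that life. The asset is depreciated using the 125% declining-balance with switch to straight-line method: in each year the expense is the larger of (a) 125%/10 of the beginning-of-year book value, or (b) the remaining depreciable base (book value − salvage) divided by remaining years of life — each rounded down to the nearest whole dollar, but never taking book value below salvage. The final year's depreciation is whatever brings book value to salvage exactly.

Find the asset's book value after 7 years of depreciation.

$75,782

Depreciable base = $221,027 − $22,000 = $199,027.
Year 1: DB = ⌊$221,027 × 125%/10⌋ = $27,628; SL = ⌊$199,027/10⌋ = $19,902 → take DB $27,628. Book value $193,399.
Year 2: DB = ⌊$193,399 × 125%/10⌋ = $24,174; SL = ⌊$171,399/9⌋ = $19,044 → take DB $24,174. Book value $169,225.
Year 3: DB = ⌊$169,225 × 125%/10⌋ = $21,153; SL = ⌊$147,225/8⌋ = $18,403 → take DB $21,153. Book value $148,072.
Year 4: DB = ⌊$148,072 × 125%/10⌋ = $18,509; SL = ⌊$126,072/7⌋ = $18,010 → take DB $18,509. Book value $129,563.
Year 5: DB = ⌊$129,563 × 125%/10⌋ = $16,195; SL = ⌊$107,563/6⌋ = $17,927 → take SL $17,927. Book value $111,636.
Year 6: DB = ⌊$111,636 × 125%/10⌋ = $13,954; SL = ⌊$89,636/5⌋ = $17,927 → take SL $17,927. Book value $93,709.
Year 7: DB = ⌊$93,709 × 125%/10⌋ = $11,713; SL = ⌊$71,709/4⌋ = $17,927 → take SL $17,927. Book value $75,782.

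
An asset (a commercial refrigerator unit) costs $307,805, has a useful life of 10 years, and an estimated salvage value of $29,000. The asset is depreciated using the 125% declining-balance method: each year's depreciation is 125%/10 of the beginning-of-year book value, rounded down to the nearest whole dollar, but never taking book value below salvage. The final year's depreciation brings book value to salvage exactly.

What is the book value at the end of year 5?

$157,878

Depreciable base = $307,805 − $29,000 = $278,805.
Year 1: ⌊$307,805 × 125%/10⌋ = $38,475. Book value $269,330.
Year 2: ⌊$269,330 × 125%/10⌋ = $33,666. Book value $235,664.
Year 3: ⌊$235,664 × 125%/10⌋ = $29,458. Book value $206,206.
Year 4: ⌊$206,206 × 125%/10⌋ = $25,775. Book value $180,431.
Year 5: ⌊$180,431 × 125%/10⌋ = $22,553. Book value $157,878.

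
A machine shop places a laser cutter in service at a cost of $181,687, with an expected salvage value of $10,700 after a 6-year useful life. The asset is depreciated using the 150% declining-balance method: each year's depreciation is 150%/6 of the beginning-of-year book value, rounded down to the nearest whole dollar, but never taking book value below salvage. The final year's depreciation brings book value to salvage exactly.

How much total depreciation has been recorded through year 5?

$138,571

Depreciable base = $181,687 − $10,700 = $170,987.
Year 1: ⌊$181,687 × 150%/6⌋ = $45,421. Book value $136,266.
Year 2: ⌊$136,266 × 150%/6⌋ = $34,066. Book value $102,200.
Year 3: ⌊$102,200 × 150%/6⌋ = $25,550. Book value $76,650.
Year 4: ⌊$76,650 × 150%/6⌋ = $19,162. Book value $57,488.
Year 5: ⌊$57,488 × 150%/6⌋ = $14,372. Book value $43,116.
Accumulated through year 5 = $181,687 − $43,116 = $138,571.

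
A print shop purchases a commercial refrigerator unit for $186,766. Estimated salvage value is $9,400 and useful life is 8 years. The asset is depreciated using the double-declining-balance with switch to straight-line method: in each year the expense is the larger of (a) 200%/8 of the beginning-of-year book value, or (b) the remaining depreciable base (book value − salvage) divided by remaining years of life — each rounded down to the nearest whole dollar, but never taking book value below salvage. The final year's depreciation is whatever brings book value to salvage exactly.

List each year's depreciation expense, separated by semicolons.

Depreciable base = $186,766 − $9,400 = $177,366.
Year 1: DB = ⌊$186,766 × 200%/8⌋ = $46,691; SL = ⌊$177,366/8⌋ = $22,170 → take DB $46,691. Book value $140,075.
Year 2: DB = ⌊$140,075 × 200%/8⌋ = $35,018; SL = ⌊$130,675/7⌋ = $18,667 → take DB $35,018. Book value $105,057.
Year 3: DB = ⌊$105,057 × 200%/8⌋ = $26,264; SL = ⌊$95,657/6⌋ = $15,942 → take DB $26,264. Book value $78,793.
Year 4: DB = ⌊$78,793 × 200%/8⌋ = $19,698; SL = ⌊$69,393/5⌋ = $13,878 → take DB $19,698. Book value $59,095.
Year 5: DB = ⌊$59,095 × 200%/8⌋ = $14,773; SL = ⌊$49,695/4⌋ = $12,423 → take DB $14,773. Book value $44,322.
Year 6: DB = ⌊$44,322 × 200%/8⌋ = $11,080; SL = ⌊$34,922/3⌋ = $11,640 → take SL $11,640. Book value $32,682.
Year 7: DB = ⌊$32,682 × 200%/8⌋ = $8,170; SL = ⌊$23,282/2⌋ = $11,641 → take SL $11,641. Book value $21,041.
Year 8 (final): $21,041 − $9,400 = $11,641. Book value $9,400.

$46,691; $35,018; $26,264; $19,698; $14,773; $11,640; $11,641; $11,641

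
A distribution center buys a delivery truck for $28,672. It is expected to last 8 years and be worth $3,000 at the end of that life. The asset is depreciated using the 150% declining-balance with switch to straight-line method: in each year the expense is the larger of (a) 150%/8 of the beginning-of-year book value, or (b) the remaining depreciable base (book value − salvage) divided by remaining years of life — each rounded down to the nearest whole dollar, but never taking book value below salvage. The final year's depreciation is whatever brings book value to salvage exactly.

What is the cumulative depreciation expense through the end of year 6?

$20,924

Depreciable base = $28,672 − $3,000 = $25,672.
Year 1: DB = ⌊$28,672 × 150%/8⌋ = $5,376; SL = ⌊$25,672/8⌋ = $3,209 → take DB $5,376. Book value $23,296.
Year 2: DB = ⌊$23,296 × 150%/8⌋ = $4,368; SL = ⌊$20,296/7⌋ = $2,899 → take DB $4,368. Book value $18,928.
Year 3: DB = ⌊$18,928 × 150%/8⌋ = $3,549; SL = ⌊$15,928/6⌋ = $2,654 → take DB $3,549. Book value $15,379.
Year 4: DB = ⌊$15,379 × 150%/8⌋ = $2,883; SL = ⌊$12,379/5⌋ = $2,475 → take DB $2,883. Book value $12,496.
Year 5: DB = ⌊$12,496 × 150%/8⌋ = $2,343; SL = ⌊$9,496/4⌋ = $2,374 → take SL $2,374. Book value $10,122.
Year 6: DB = ⌊$10,122 × 150%/8⌋ = $1,897; SL = ⌊$7,122/3⌋ = $2,374 → take SL $2,374. Book value $7,748.
Accumulated through year 6 = $28,672 − $7,748 = $20,924.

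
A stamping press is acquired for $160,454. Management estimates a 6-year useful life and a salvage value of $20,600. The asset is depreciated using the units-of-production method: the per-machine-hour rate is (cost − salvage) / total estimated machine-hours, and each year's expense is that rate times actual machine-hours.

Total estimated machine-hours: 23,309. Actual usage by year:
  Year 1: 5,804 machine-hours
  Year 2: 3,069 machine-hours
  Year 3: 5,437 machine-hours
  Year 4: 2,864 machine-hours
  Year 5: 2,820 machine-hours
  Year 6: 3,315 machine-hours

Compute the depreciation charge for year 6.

Depreciable base = $160,454 − $20,600 = $139,854.
Rate = $139,854 / 23,309 machine-hours = $6 per machine-hour.
Year 1: 5,804 × $6 = $34,824. Book value $125,630.
Year 2: 3,069 × $6 = $18,414. Book value $107,216.
Year 3: 5,437 × $6 = $32,622. Book value $74,594.
Year 4: 2,864 × $6 = $17,184. Book value $57,410.
Year 5: 2,820 × $6 = $16,920. Book value $40,490.
Year 6: 3,315 × $6 = $19,890. Book value $20,600.

$19,890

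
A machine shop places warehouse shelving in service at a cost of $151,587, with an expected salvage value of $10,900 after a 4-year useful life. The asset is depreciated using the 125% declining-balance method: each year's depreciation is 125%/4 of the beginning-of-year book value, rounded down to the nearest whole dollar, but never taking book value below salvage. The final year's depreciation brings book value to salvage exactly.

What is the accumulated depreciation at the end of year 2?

Depreciable base = $151,587 − $10,900 = $140,687.
Year 1: ⌊$151,587 × 125%/4⌋ = $47,370. Book value $104,217.
Year 2: ⌊$104,217 × 125%/4⌋ = $32,567. Book value $71,650.
Accumulated through year 2 = $151,587 − $71,650 = $79,937.

$79,937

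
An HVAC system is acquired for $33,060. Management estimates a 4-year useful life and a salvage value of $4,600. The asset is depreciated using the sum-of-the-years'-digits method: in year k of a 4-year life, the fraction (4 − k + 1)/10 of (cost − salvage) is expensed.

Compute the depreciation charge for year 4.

$2,846

Depreciable base = $33,060 − $4,600 = $28,460.
Sum of the years' digits = 4+3+2+1 = 10.
Year 1: $28,460 × 4/10 = $11,384. Book value $21,676.
Year 2: $28,460 × 3/10 = $8,538. Book value $13,138.
Year 3: $28,460 × 2/10 = $5,692. Book value $7,446.
Year 4: $28,460 × 1/10 = $2,846. Book value $4,600.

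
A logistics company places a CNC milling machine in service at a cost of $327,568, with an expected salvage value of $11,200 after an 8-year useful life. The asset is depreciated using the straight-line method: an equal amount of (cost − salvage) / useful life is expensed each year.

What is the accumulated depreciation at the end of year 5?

Depreciable base = $327,568 − $11,200 = $316,368.
Annual expense = $316,368 / 8 = $39,546.
End of year 1: book value $288,022.
End of year 2: book value $248,476.
End of year 3: book value $208,930.
End of year 4: book value $169,384.
End of year 5: book value $129,838.
Accumulated through year 5 = $327,568 − $129,838 = $197,730.

$197,730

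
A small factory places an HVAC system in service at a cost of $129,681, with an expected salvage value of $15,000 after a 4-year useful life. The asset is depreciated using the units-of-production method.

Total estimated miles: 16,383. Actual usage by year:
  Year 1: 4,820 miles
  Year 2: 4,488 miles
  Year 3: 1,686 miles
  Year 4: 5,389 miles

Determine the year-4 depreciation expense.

$37,723

Depreciable base = $129,681 − $15,000 = $114,681.
Rate = $114,681 / 16,383 miles = $7 per mile.
Year 1: 4,820 × $7 = $33,740. Book value $95,941.
Year 2: 4,488 × $7 = $31,416. Book value $64,525.
Year 3: 1,686 × $7 = $11,802. Book value $52,723.
Year 4: 5,389 × $7 = $37,723. Book value $15,000.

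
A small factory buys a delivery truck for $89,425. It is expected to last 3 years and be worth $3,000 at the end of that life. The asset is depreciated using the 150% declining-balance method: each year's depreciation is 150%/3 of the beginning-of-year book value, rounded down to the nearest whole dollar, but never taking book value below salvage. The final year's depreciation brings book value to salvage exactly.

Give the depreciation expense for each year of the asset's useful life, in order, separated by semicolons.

Depreciable base = $89,425 − $3,000 = $86,425.
Year 1: ⌊$89,425 × 150%/3⌋ = $44,712. Book value $44,713.
Year 2: ⌊$44,713 × 150%/3⌋ = $22,356. Book value $22,357.
Year 3 (final): $22,357 − $3,000 = $19,357. Book value $3,000.

$44,712; $22,356; $19,357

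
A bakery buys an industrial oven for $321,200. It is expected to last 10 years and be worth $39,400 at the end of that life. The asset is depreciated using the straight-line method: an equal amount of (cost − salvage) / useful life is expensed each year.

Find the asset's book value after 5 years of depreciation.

Depreciable base = $321,200 − $39,400 = $281,800.
Annual expense = $281,800 / 10 = $28,180.
End of year 1: book value $293,020.
End of year 2: book value $264,840.
End of year 3: book value $236,660.
End of year 4: book value $208,480.
End of year 5: book value $180,300.

$180,300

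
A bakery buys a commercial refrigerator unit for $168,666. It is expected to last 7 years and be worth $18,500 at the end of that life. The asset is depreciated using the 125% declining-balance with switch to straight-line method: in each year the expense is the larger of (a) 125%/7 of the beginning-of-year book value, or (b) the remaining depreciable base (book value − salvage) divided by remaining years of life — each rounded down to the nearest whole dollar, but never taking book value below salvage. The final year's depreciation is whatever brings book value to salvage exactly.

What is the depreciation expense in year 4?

Depreciable base = $168,666 − $18,500 = $150,166.
Year 1: DB = ⌊$168,666 × 125%/7⌋ = $30,118; SL = ⌊$150,166/7⌋ = $21,452 → take DB $30,118. Book value $138,548.
Year 2: DB = ⌊$138,548 × 125%/7⌋ = $24,740; SL = ⌊$120,048/6⌋ = $20,008 → take DB $24,740. Book value $113,808.
Year 3: DB = ⌊$113,808 × 125%/7⌋ = $20,322; SL = ⌊$95,308/5⌋ = $19,061 → take DB $20,322. Book value $93,486.
Year 4: DB = ⌊$93,486 × 125%/7⌋ = $16,693; SL = ⌊$74,986/4⌋ = $18,746 → take SL $18,746. Book value $74,740.

$18,746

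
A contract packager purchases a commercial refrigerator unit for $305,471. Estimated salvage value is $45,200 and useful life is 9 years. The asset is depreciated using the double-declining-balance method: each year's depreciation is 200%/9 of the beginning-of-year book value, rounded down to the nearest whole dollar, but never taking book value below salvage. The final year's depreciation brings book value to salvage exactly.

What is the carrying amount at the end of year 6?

Depreciable base = $305,471 − $45,200 = $260,271.
Year 1: ⌊$305,471 × 200%/9⌋ = $67,882. Book value $237,589.
Year 2: ⌊$237,589 × 200%/9⌋ = $52,797. Book value $184,792.
Year 3: ⌊$184,792 × 200%/9⌋ = $41,064. Book value $143,728.
Year 4: ⌊$143,728 × 200%/9⌋ = $31,939. Book value $111,789.
Year 5: ⌊$111,789 × 200%/9⌋ = $24,842. Book value $86,947.
Year 6: ⌊$86,947 × 200%/9⌋ = $19,321. Book value $67,626.

$67,626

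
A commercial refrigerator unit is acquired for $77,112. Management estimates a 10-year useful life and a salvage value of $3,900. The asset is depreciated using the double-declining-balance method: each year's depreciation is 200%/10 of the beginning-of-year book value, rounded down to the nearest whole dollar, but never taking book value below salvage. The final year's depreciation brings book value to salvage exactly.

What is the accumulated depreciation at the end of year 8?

Depreciable base = $77,112 − $3,900 = $73,212.
Year 1: ⌊$77,112 × 200%/10⌋ = $15,422. Book value $61,690.
Year 2: ⌊$61,690 × 200%/10⌋ = $12,338. Book value $49,352.
Year 3: ⌊$49,352 × 200%/10⌋ = $9,870. Book value $39,482.
Year 4: ⌊$39,482 × 200%/10⌋ = $7,896. Book value $31,586.
Year 5: ⌊$31,586 × 200%/10⌋ = $6,317. Book value $25,269.
Year 6: ⌊$25,269 × 200%/10⌋ = $5,053. Book value $20,216.
Year 7: ⌊$20,216 × 200%/10⌋ = $4,043. Book value $16,173.
Year 8: ⌊$16,173 × 200%/10⌋ = $3,234. Book value $12,939.
Accumulated through year 8 = $77,112 − $12,939 = $64,173.

$64,173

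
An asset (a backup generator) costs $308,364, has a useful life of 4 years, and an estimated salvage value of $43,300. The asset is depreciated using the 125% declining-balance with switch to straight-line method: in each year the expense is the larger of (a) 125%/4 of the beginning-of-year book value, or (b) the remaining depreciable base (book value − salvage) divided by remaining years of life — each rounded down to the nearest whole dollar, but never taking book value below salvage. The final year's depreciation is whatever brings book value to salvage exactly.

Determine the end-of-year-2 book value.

Depreciable base = $308,364 − $43,300 = $265,064.
Year 1: DB = ⌊$308,364 × 125%/4⌋ = $96,363; SL = ⌊$265,064/4⌋ = $66,266 → take DB $96,363. Book value $212,001.
Year 2: DB = ⌊$212,001 × 125%/4⌋ = $66,250; SL = ⌊$168,701/3⌋ = $56,233 → take DB $66,250. Book value $145,751.

$145,751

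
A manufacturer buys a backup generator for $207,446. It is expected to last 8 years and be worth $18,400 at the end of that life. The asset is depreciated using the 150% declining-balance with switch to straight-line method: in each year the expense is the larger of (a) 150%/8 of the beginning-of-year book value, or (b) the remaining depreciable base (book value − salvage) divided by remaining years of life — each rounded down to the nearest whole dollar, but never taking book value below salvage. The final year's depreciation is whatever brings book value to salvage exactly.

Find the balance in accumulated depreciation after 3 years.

Depreciable base = $207,446 − $18,400 = $189,046.
Year 1: DB = ⌊$207,446 × 150%/8⌋ = $38,896; SL = ⌊$189,046/8⌋ = $23,630 → take DB $38,896. Book value $168,550.
Year 2: DB = ⌊$168,550 × 150%/8⌋ = $31,603; SL = ⌊$150,150/7⌋ = $21,450 → take DB $31,603. Book value $136,947.
Year 3: DB = ⌊$136,947 × 150%/8⌋ = $25,677; SL = ⌊$118,547/6⌋ = $19,757 → take DB $25,677. Book value $111,270.
Accumulated through year 3 = $207,446 − $111,270 = $96,176.

$96,176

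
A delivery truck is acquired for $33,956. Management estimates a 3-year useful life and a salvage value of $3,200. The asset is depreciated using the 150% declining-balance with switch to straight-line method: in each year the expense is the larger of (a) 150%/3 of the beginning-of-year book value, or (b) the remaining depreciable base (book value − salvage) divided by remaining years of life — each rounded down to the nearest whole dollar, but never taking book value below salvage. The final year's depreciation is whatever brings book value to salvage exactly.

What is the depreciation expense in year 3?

$5,289

Depreciable base = $33,956 − $3,200 = $30,756.
Year 1: DB = ⌊$33,956 × 150%/3⌋ = $16,978; SL = ⌊$30,756/3⌋ = $10,252 → take DB $16,978. Book value $16,978.
Year 2: DB = ⌊$16,978 × 150%/3⌋ = $8,489; SL = ⌊$13,778/2⌋ = $6,889 → take DB $8,489. Book value $8,489.
Year 3 (final): $8,489 − $3,200 = $5,289. Book value $3,200.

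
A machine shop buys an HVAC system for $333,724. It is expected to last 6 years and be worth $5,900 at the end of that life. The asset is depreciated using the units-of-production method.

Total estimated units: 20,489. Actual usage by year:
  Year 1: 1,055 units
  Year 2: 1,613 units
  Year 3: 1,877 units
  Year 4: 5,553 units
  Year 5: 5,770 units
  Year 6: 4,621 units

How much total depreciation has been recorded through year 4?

$161,568

Depreciable base = $333,724 − $5,900 = $327,824.
Rate = $327,824 / 20,489 units = $16 per unit.
Year 1: 1,055 × $16 = $16,880. Book value $316,844.
Year 2: 1,613 × $16 = $25,808. Book value $291,036.
Year 3: 1,877 × $16 = $30,032. Book value $261,004.
Year 4: 5,553 × $16 = $88,848. Book value $172,156.
Accumulated through year 4 = $333,724 − $172,156 = $161,568.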